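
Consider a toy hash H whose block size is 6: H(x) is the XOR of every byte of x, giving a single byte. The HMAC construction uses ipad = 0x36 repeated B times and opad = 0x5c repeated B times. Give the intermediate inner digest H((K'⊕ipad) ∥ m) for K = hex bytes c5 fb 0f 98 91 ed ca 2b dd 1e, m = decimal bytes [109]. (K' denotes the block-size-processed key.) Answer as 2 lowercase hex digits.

Key hex bytes c5 fb 0f 98 91 ed ca 2b dd 1e is 10 bytes > B = 6, so hash it first: H(key) = f7, then zero-pad to 6 bytes: K' = f7 00 00 00 00 00.
K' ⊕ ipad = c1 36 36 36 36 36.
Inner input = c1 36 36 36 36 36 ∥ 6d.
Inner hash: XOR c1⊕36⊕36⊕36⊕36⊕36⊕6d = 9a.

9a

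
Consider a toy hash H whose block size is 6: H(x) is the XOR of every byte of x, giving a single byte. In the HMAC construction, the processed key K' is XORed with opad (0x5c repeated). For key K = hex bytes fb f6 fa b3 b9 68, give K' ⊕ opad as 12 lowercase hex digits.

a7aaa6efe534

Key hex bytes fb f6 fa b3 b9 68 is exactly B = 6 bytes: K' = fb f6 fa b3 b9 68.
XOR each byte with 0x5c: fb⊕5c=a7, f6⊕5c=aa, fa⊕5c=a6, b3⊕5c=ef, b9⊕5c=e5, 68⊕5c=34.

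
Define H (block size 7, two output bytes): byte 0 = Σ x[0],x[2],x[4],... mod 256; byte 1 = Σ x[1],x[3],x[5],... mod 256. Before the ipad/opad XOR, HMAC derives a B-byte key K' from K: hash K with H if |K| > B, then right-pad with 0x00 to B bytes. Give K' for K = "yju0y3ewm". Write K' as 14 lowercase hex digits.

39440000000000

|K| = 9 > B = 7, so first hash the key.
H(K): even-index sum = 569 mod 256 = 57; odd-index sum = 324 mod 256 = 68 → 39 44.
Zero-pad H(K) = 39 44 to 7 bytes: K' = 39 44 00 00 00 00 00.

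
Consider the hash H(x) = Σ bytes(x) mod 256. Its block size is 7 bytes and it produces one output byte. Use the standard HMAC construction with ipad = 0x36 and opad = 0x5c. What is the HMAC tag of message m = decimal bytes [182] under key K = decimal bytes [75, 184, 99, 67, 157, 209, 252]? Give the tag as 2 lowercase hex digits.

Key decimal bytes [75, 184, 99, 67, 157, 209, 252] = 4b b8 63 43 9d d1 fc is exactly B = 7 bytes: K' = 4b b8 63 43 9d d1 fc.
K' ⊕ ipad = 7d 8e 55 75 ab e7 ca.  K' ⊕ opad = 17 e4 3f 1f c1 8d a0.
Inner input = (K'⊕ipad) ∥ m = 7d 8e 55 75 ab e7 ca ∥ b6.
Inner hash: sum = 125+142+85+117+171+231+202+182 = 1255; mod 256 = 231 → e7.
Outer input = (K'⊕opad) ∥ inner = 17 e4 3f 1f c1 8d a0 ∥ e7.
Outer hash (tag): sum = 23+228+63+31+193+141+160+231 = 1070; mod 256 = 46 → 2e.

2e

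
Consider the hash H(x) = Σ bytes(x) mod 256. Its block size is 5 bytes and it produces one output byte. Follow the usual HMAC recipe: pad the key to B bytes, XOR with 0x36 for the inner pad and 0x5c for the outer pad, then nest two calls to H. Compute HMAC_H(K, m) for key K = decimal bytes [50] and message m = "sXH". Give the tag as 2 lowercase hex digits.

cd

Key decimal bytes [50] = 32 is 1 byte ≤ B = 5; zero-pad to 5 bytes: K' = 32 00 00 00 00.
K' ⊕ ipad = 04 36 36 36 36.  K' ⊕ opad = 6e 5c 5c 5c 5c.
Inner input = (K'⊕ipad) ∥ m = 04 36 36 36 36 ∥ 73 58 48.
Inner hash: sum = 4+54+54+54+54+115+88+72 = 495; mod 256 = 239 → ef.
Outer input = (K'⊕opad) ∥ inner = 6e 5c 5c 5c 5c ∥ ef.
Outer hash (tag): sum = 110+92+92+92+92+239 = 717; mod 256 = 205 → cd.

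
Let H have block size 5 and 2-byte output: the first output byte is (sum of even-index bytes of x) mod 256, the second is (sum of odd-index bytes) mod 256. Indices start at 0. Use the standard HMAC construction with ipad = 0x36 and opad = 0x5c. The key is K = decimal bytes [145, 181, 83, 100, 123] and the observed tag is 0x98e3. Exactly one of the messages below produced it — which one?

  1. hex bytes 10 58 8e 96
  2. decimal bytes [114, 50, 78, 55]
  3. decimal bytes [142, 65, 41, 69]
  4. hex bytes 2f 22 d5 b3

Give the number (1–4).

2

Key decimal bytes [145, 181, 83, 100, 123] = 91 b5 53 64 7b is exactly B = 5 bytes: K' = 91 b5 53 64 7b.
K' ⊕ ipad = a7 83 65 52 4d; K' ⊕ opad = cd e9 0f 38 27.
m1: inner = H(a7 83 65 52 4d 10 58 8e 96) = 47 73; tag = H(cd e9 0f 38 27 47 73) = 7668
m2: inner = H(a7 83 65 52 4d 72 32 4e 37) = c2 95; tag = H(cd e9 0f 38 27 c2 95) = 98e3 ← matches
m3: inner = H(a7 83 65 52 4d 8e 41 29 45) = df 8c; tag = H(cd e9 0f 38 27 df 8c) = 8f00
m4: inner = H(a7 83 65 52 4d 2f 22 d5 b3) = 2e d9; tag = H(cd e9 0f 38 27 2e d9) = dc4f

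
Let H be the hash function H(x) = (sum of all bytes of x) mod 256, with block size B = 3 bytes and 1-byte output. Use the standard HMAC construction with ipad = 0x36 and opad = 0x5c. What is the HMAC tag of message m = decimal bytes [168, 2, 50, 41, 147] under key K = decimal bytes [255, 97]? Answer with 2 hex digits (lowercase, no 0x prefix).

2a

Key decimal bytes [255, 97] = ff 61 is 2 bytes ≤ B = 3; zero-pad to 3 bytes: K' = ff 61 00.
K' ⊕ ipad = c9 57 36.  K' ⊕ opad = a3 3d 5c.
Inner input = (K'⊕ipad) ∥ m = c9 57 36 ∥ a8 02 32 29 93.
Inner hash: sum = 201+87+54+168+2+50+41+147 = 750; mod 256 = 238 → ee.
Outer input = (K'⊕opad) ∥ inner = a3 3d 5c ∥ ee.
Outer hash (tag): sum = 163+61+92+238 = 554; mod 256 = 42 → 2a.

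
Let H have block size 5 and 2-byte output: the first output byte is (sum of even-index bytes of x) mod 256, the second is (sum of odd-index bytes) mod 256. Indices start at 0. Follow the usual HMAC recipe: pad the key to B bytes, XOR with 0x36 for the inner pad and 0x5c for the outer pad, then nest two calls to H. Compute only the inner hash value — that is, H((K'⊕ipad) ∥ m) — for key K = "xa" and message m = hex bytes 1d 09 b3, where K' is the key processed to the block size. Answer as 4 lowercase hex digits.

Key "xa" = 78 61 is 2 bytes ≤ B = 5; zero-pad to 5 bytes: K' = 78 61 00 00 00.
K' ⊕ ipad = 4e 57 36 36 36.
Inner input = 4e 57 36 36 36 ∥ 1d 09 b3.
Inner hash: even-index sum = 195 mod 256 = 195; odd-index sum = 349 mod 256 = 93 → c3 5d.

c35d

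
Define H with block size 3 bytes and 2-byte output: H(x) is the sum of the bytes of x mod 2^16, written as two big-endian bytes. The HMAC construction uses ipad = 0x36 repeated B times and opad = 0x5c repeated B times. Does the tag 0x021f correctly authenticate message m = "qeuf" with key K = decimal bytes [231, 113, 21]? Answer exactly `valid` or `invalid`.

valid

Key decimal bytes [231, 113, 21] = e7 71 15 is exactly B = 3 bytes: K' = e7 71 15.
K' ⊕ ipad = d1 47 23; K' ⊕ opad = bb 2d 49.
Inner hash: sum = 209+71+35+113+101+117+102 = 748 → 02 ec.
Outer hash (recomputed tag): sum = 187+45+73+2+236 = 543 → 02 1f.
Recomputed tag = 021f; claimed = 021f → match.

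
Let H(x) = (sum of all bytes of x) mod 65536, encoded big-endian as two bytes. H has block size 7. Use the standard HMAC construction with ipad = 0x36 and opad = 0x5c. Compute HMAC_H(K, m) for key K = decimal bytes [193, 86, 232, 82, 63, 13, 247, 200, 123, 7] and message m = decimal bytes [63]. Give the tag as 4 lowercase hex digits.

Key decimal bytes [193, 86, 232, 82, 63, 13, 247, 200, 123, 7] = c1 56 e8 52 3f 0d f7 c8 7b 07 is 10 bytes > B = 7, so hash it first: H(key) = 04 de, then zero-pad to 7 bytes: K' = 04 de 00 00 00 00 00.
K' ⊕ ipad = 32 e8 36 36 36 36 36.  K' ⊕ opad = 58 82 5c 5c 5c 5c 5c.
Inner input = (K'⊕ipad) ∥ m = 32 e8 36 36 36 36 36 ∥ 3f.
Inner hash: sum = 50+232+54+54+54+54+54+63 = 615 → 02 67.
Outer input = (K'⊕opad) ∥ inner = 58 82 5c 5c 5c 5c 5c ∥ 02 67.
Outer hash (tag): sum = 88+130+92+92+92+92+92+2+103 = 783 → 03 0f.

030f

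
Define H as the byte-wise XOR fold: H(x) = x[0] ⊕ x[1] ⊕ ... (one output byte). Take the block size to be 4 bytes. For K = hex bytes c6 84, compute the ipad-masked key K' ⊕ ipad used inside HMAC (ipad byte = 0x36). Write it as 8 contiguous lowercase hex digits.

f0b23636

Key hex bytes c6 84 is 2 bytes ≤ B = 4; zero-pad to 4 bytes: K' = c6 84 00 00.
XOR each byte with 0x36: c6⊕36=f0, 84⊕36=b2, 00⊕36=36, 00⊕36=36.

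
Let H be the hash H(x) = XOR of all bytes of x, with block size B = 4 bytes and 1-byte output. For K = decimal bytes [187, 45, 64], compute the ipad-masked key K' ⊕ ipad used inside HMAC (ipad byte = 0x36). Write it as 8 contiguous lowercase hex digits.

8d1b7636

Key decimal bytes [187, 45, 64] = bb 2d 40 is 3 bytes ≤ B = 4; zero-pad to 4 bytes: K' = bb 2d 40 00.
XOR each byte with 0x36: bb⊕36=8d, 2d⊕36=1b, 40⊕36=76, 00⊕36=36.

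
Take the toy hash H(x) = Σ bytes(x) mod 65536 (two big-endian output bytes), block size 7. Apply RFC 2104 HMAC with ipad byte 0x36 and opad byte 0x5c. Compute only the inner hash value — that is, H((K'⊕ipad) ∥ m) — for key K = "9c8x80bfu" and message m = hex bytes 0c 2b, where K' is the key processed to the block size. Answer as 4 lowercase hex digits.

Key "9c8x80bfu" = 39 63 38 78 38 30 62 66 75 is 9 bytes > B = 7, so hash it first: H(key) = 02 f1, then zero-pad to 7 bytes: K' = 02 f1 00 00 00 00 00.
K' ⊕ ipad = 34 c7 36 36 36 36 36.
Inner input = 34 c7 36 36 36 36 36 ∥ 0c 2b.
Inner hash: sum = 52+199+54+54+54+54+54+12+43 = 576 → 02 40.

0240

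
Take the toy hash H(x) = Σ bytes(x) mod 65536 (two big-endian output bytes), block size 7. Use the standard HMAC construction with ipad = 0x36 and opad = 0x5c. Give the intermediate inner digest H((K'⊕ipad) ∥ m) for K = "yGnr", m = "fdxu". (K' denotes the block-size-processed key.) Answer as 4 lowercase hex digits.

Key "yGnr" = 79 47 6e 72 is 4 bytes ≤ B = 7; zero-pad to 7 bytes: K' = 79 47 6e 72 00 00 00.
K' ⊕ ipad = 4f 71 58 44 36 36 36.
Inner input = 4f 71 58 44 36 36 36 ∥ 66 64 78 75.
Inner hash: sum = 79+113+88+68+54+54+54+102+100+120+117 = 949 → 03 b5.

03b5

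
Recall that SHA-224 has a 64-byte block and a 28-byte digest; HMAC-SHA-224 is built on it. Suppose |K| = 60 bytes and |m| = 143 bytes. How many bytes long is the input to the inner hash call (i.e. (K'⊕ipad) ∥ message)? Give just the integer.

Key is 60 ≤ 64 bytes, zero-padded: |K'| = 64.
Inner input = (K'⊕ipad) ∥ m → 64 + 143 = 207 bytes.

207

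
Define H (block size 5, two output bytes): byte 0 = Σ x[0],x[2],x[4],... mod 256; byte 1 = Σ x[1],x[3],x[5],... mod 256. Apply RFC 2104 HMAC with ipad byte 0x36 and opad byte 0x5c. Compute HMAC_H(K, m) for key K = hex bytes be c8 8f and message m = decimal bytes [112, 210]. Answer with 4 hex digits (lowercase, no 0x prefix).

b539

Key hex bytes be c8 8f is 3 bytes ≤ B = 5; zero-pad to 5 bytes: K' = be c8 8f 00 00.
K' ⊕ ipad = 88 fe b9 36 36.  K' ⊕ opad = e2 94 d3 5c 5c.
Inner input = (K'⊕ipad) ∥ m = 88 fe b9 36 36 ∥ 70 d2.
Inner hash: even-index sum = 585 mod 256 = 73; odd-index sum = 420 mod 256 = 164 → 49 a4.
Outer input = (K'⊕opad) ∥ inner = e2 94 d3 5c 5c ∥ 49 a4.
Outer hash (tag): even-index sum = 693 mod 256 = 181; odd-index sum = 313 mod 256 = 57 → b5 39.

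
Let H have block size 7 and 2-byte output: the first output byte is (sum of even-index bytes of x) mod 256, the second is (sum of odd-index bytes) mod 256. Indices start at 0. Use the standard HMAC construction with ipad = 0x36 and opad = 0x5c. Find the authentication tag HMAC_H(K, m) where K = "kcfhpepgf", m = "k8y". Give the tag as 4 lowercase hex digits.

507e

Key "kcfhpepgf" = 6b 63 66 68 70 65 70 67 66 is 9 bytes > B = 7, so hash it first: H(key) = 17 97, then zero-pad to 7 bytes: K' = 17 97 00 00 00 00 00.
K' ⊕ ipad = 21 a1 36 36 36 36 36.  K' ⊕ opad = 4b cb 5c 5c 5c 5c 5c.
Inner input = (K'⊕ipad) ∥ m = 21 a1 36 36 36 36 36 ∥ 6b 38 79.
Inner hash: even-index sum = 251 mod 256 = 251; odd-index sum = 497 mod 256 = 241 → fb f1.
Outer input = (K'⊕opad) ∥ inner = 4b cb 5c 5c 5c 5c 5c ∥ fb f1.
Outer hash (tag): even-index sum = 592 mod 256 = 80; odd-index sum = 638 mod 256 = 126 → 50 7e.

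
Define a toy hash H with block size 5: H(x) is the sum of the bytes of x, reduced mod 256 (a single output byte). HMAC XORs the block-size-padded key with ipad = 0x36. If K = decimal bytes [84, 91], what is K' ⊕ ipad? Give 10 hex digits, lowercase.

626d363636

Key decimal bytes [84, 91] = 54 5b is 2 bytes ≤ B = 5; zero-pad to 5 bytes: K' = 54 5b 00 00 00.
XOR each byte with 0x36: 54⊕36=62, 5b⊕36=6d, 00⊕36=36, 00⊕36=36, 00⊕36=36.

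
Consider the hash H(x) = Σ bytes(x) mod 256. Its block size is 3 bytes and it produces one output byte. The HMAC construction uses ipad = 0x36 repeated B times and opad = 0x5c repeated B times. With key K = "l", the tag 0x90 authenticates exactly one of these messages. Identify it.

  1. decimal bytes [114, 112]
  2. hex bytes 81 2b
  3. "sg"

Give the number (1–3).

Key "l" = 6c is 1 byte ≤ B = 3; zero-pad to 3 bytes: K' = 6c 00 00.
K' ⊕ ipad = 5a 36 36; K' ⊕ opad = 30 5c 5c.
m1: inner = H(5a 36 36 72 70) = a8; tag = H(30 5c 5c a8) = 90 ← matches
m2: inner = H(5a 36 36 81 2b) = 72; tag = H(30 5c 5c 72) = 5a
m3: inner = H(5a 36 36 73 67) = a0; tag = H(30 5c 5c a0) = 88

1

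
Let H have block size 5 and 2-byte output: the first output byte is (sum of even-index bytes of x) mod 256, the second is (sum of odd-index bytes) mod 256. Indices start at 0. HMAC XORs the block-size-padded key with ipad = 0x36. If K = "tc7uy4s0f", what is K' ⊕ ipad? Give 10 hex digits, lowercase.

Key "tc7uy4s0f" = 74 63 37 75 79 34 73 30 66 is 9 bytes > B = 5, so hash it first: H(key) = fd 3c, then zero-pad to 5 bytes: K' = fd 3c 00 00 00.
XOR each byte with 0x36: fd⊕36=cb, 3c⊕36=0a, 00⊕36=36, 00⊕36=36, 00⊕36=36.

cb0a363636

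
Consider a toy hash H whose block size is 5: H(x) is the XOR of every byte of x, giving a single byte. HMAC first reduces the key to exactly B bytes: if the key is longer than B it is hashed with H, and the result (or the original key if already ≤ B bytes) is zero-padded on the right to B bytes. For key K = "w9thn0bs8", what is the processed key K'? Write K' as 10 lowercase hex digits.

|K| = 9 > B = 5, so first hash the key.
H(K): XOR 77⊕39⊕74⊕68⊕6e⊕30⊕62⊕73⊕38 = 25.
Zero-pad H(K) = 25 to 5 bytes: K' = 25 00 00 00 00.

2500000000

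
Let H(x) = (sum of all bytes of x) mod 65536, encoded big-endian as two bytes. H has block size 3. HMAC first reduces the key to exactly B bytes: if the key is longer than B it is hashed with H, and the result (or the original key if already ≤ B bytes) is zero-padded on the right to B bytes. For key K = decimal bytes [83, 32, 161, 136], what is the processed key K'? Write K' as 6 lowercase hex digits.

|K| = 4 > B = 3, so first hash the key.
H(K): sum = 83+32+161+136 = 412 → 01 9c.
Zero-pad H(K) = 01 9c to 3 bytes: K' = 01 9c 00.

019c00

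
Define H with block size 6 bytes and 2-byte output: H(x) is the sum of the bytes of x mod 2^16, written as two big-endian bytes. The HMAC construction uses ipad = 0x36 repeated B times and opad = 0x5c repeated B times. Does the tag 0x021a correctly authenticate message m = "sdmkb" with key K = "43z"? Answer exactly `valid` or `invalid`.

Key "43z" = 34 33 7a is 3 bytes ≤ B = 6; zero-pad to 6 bytes: K' = 34 33 7a 00 00 00.
K' ⊕ ipad = 02 05 4c 36 36 36; K' ⊕ opad = 68 6f 26 5c 5c 5c.
Inner hash: sum = 2+5+76+54+54+54+115+100+109+107+98 = 774 → 03 06.
Outer hash (recomputed tag): sum = 104+111+38+92+92+92+3+6 = 538 → 02 1a.
Recomputed tag = 021a; claimed = 021a → match.

valid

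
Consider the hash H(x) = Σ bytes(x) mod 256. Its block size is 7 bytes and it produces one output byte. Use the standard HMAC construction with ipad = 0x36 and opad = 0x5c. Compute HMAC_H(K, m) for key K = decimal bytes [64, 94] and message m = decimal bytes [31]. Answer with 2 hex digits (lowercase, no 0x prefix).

Key decimal bytes [64, 94] = 40 5e is 2 bytes ≤ B = 7; zero-pad to 7 bytes: K' = 40 5e 00 00 00 00 00.
K' ⊕ ipad = 76 68 36 36 36 36 36.  K' ⊕ opad = 1c 02 5c 5c 5c 5c 5c.
Inner input = (K'⊕ipad) ∥ m = 76 68 36 36 36 36 36 ∥ 1f.
Inner hash: sum = 118+104+54+54+54+54+54+31 = 523; mod 256 = 11 → 0b.
Outer input = (K'⊕opad) ∥ inner = 1c 02 5c 5c 5c 5c 5c ∥ 0b.
Outer hash (tag): sum = 28+2+92+92+92+92+92+11 = 501; mod 256 = 245 → f5.

f5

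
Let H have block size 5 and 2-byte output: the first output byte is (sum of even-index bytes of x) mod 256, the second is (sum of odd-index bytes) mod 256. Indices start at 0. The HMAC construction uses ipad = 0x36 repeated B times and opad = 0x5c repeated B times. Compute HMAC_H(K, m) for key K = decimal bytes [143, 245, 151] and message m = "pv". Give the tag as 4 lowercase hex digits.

630b

Key decimal bytes [143, 245, 151] = 8f f5 97 is 3 bytes ≤ B = 5; zero-pad to 5 bytes: K' = 8f f5 97 00 00.
K' ⊕ ipad = b9 c3 a1 36 36.  K' ⊕ opad = d3 a9 cb 5c 5c.
Inner input = (K'⊕ipad) ∥ m = b9 c3 a1 36 36 ∥ 70 76.
Inner hash: even-index sum = 518 mod 256 = 6; odd-index sum = 361 mod 256 = 105 → 06 69.
Outer input = (K'⊕opad) ∥ inner = d3 a9 cb 5c 5c ∥ 06 69.
Outer hash (tag): even-index sum = 611 mod 256 = 99; odd-index sum = 267 mod 256 = 11 → 63 0b.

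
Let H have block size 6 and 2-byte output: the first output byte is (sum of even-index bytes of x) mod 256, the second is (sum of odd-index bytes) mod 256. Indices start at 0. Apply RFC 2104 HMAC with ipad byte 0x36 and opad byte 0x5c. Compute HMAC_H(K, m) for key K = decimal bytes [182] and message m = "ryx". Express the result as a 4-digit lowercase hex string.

Key decimal bytes [182] = b6 is 1 byte ≤ B = 6; zero-pad to 6 bytes: K' = b6 00 00 00 00 00.
K' ⊕ ipad = 80 36 36 36 36 36.  K' ⊕ opad = ea 5c 5c 5c 5c 5c.
Inner input = (K'⊕ipad) ∥ m = 80 36 36 36 36 36 ∥ 72 79 78.
Inner hash: even-index sum = 470 mod 256 = 214; odd-index sum = 283 mod 256 = 27 → d6 1b.
Outer input = (K'⊕opad) ∥ inner = ea 5c 5c 5c 5c 5c ∥ d6 1b.
Outer hash (tag): even-index sum = 632 mod 256 = 120; odd-index sum = 303 mod 256 = 47 → 78 2f.

782f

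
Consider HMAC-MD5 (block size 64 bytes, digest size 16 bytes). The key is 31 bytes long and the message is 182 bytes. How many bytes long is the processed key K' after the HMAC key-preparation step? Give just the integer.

Key is 31 ≤ 64 bytes, zero-padded: |K'| = 64.

64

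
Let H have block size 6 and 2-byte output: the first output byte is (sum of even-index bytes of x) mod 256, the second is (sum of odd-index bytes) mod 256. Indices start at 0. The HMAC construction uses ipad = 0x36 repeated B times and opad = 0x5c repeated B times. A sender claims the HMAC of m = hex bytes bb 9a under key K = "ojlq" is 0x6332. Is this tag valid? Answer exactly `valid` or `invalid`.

valid

Key "ojlq" = 6f 6a 6c 71 is 4 bytes ≤ B = 6; zero-pad to 6 bytes: K' = 6f 6a 6c 71 00 00.
K' ⊕ ipad = 59 5c 5a 47 36 36; K' ⊕ opad = 33 36 30 2d 5c 5c.
Inner hash: even-index sum = 420 mod 256 = 164; odd-index sum = 371 mod 256 = 115 → a4 73.
Outer hash (recomputed tag): even-index sum = 355 mod 256 = 99; odd-index sum = 306 mod 256 = 50 → 63 32.
Recomputed tag = 6332; claimed = 6332 → match.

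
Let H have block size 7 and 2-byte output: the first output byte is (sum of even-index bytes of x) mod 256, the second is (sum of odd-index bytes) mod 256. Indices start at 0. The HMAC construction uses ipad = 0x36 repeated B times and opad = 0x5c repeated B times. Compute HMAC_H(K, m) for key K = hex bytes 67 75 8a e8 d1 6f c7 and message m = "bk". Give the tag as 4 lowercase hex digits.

Key hex bytes 67 75 8a e8 d1 6f c7 is exactly B = 7 bytes: K' = 67 75 8a e8 d1 6f c7.
K' ⊕ ipad = 51 43 bc de e7 59 f1.  K' ⊕ opad = 3b 29 d6 b4 8d 33 9b.
Inner input = (K'⊕ipad) ∥ m = 51 43 bc de e7 59 f1 ∥ 62 6b.
Inner hash: even-index sum = 848 mod 256 = 80; odd-index sum = 476 mod 256 = 220 → 50 dc.
Outer input = (K'⊕opad) ∥ inner = 3b 29 d6 b4 8d 33 9b ∥ 50 dc.
Outer hash (tag): even-index sum = 789 mod 256 = 21; odd-index sum = 352 mod 256 = 96 → 15 60.

1560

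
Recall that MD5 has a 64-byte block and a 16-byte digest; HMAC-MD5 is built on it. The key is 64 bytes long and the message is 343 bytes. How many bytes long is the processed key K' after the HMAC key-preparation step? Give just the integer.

64

Key is 64 ≤ 64 bytes, zero-padded: |K'| = 64.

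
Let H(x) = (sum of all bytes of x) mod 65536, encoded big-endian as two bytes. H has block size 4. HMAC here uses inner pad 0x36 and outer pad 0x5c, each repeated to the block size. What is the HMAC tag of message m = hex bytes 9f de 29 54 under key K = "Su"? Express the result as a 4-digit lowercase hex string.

0101

Key "Su" = 53 75 is 2 bytes ≤ B = 4; zero-pad to 4 bytes: K' = 53 75 00 00.
K' ⊕ ipad = 65 43 36 36.  K' ⊕ opad = 0f 29 5c 5c.
Inner input = (K'⊕ipad) ∥ m = 65 43 36 36 ∥ 9f de 29 54.
Inner hash: sum = 101+67+54+54+159+222+41+84 = 782 → 03 0e.
Outer input = (K'⊕opad) ∥ inner = 0f 29 5c 5c ∥ 03 0e.
Outer hash (tag): sum = 15+41+92+92+3+14 = 257 → 01 01.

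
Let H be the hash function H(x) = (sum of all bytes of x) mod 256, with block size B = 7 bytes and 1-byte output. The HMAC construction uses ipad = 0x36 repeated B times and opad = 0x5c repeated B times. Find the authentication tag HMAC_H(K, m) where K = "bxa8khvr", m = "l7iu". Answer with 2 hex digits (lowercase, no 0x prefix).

77

Key "bxa8khvr" = 62 78 61 38 6b 68 76 72 is 8 bytes > B = 7, so hash it first: H(key) = 2e, then zero-pad to 7 bytes: K' = 2e 00 00 00 00 00 00.
K' ⊕ ipad = 18 36 36 36 36 36 36.  K' ⊕ opad = 72 5c 5c 5c 5c 5c 5c.
Inner input = (K'⊕ipad) ∥ m = 18 36 36 36 36 36 36 ∥ 6c 37 69 75.
Inner hash: sum = 24+54+54+54+54+54+54+108+55+105+117 = 733; mod 256 = 221 → dd.
Outer input = (K'⊕opad) ∥ inner = 72 5c 5c 5c 5c 5c 5c ∥ dd.
Outer hash (tag): sum = 114+92+92+92+92+92+92+221 = 887; mod 256 = 119 → 77.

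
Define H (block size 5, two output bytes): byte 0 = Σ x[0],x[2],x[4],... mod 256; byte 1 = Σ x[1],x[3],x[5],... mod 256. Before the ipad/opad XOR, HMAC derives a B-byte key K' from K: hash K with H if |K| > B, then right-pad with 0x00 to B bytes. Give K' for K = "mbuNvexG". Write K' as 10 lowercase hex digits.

|K| = 8 > B = 5, so first hash the key.
H(K): even-index sum = 464 mod 256 = 208; odd-index sum = 348 mod 256 = 92 → d0 5c.
Zero-pad H(K) = d0 5c to 5 bytes: K' = d0 5c 00 00 00.

d05c000000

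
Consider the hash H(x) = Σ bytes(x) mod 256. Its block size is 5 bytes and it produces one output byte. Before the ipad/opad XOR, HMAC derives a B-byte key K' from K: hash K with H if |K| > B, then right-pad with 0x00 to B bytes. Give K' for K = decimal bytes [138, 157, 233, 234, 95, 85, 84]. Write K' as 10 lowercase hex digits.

|K| = 7 > B = 5, so first hash the key.
H(K): sum = 138+157+233+234+95+85+84 = 1026; mod 256 = 2 → 02.
Zero-pad H(K) = 02 to 5 bytes: K' = 02 00 00 00 00.

0200000000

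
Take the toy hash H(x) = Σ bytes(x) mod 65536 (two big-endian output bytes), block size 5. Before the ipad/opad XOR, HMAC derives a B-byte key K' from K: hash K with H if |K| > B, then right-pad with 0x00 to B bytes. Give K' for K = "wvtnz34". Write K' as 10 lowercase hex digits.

|K| = 7 > B = 5, so first hash the key.
H(K): sum = 119+118+116+110+122+51+52 = 688 → 02 b0.
Zero-pad H(K) = 02 b0 to 5 bytes: K' = 02 b0 00 00 00.

02b0000000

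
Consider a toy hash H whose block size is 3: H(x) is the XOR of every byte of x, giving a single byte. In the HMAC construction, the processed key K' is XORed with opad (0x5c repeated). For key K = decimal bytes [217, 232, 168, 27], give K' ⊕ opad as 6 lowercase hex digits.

de5c5c

Key decimal bytes [217, 232, 168, 27] = d9 e8 a8 1b is 4 bytes > B = 3, so hash it first: H(key) = 82, then zero-pad to 3 bytes: K' = 82 00 00.
XOR each byte with 0x5c: 82⊕5c=de, 00⊕5c=5c, 00⊕5c=5c.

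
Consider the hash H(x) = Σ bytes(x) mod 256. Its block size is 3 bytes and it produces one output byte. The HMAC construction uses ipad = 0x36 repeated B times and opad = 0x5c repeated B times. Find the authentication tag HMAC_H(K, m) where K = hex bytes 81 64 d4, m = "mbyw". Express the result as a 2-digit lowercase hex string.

47

Key hex bytes 81 64 d4 is exactly B = 3 bytes: K' = 81 64 d4.
K' ⊕ ipad = b7 52 e2.  K' ⊕ opad = dd 38 88.
Inner input = (K'⊕ipad) ∥ m = b7 52 e2 ∥ 6d 62 79 77.
Inner hash: sum = 183+82+226+109+98+121+119 = 938; mod 256 = 170 → aa.
Outer input = (K'⊕opad) ∥ inner = dd 38 88 ∥ aa.
Outer hash (tag): sum = 221+56+136+170 = 583; mod 256 = 71 → 47.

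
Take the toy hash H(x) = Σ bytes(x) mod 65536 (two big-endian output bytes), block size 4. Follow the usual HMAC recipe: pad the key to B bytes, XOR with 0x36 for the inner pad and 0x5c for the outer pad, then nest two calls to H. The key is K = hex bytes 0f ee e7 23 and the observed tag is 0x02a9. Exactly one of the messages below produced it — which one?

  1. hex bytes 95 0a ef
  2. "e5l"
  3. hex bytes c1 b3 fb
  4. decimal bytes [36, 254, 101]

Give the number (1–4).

3

Key hex bytes 0f ee e7 23 is exactly B = 4 bytes: K' = 0f ee e7 23.
K' ⊕ ipad = 39 d8 d1 15; K' ⊕ opad = 53 b2 bb 7f.
m1: inner = H(39 d8 d1 15 95 0a ef) = 03 85; tag = H(53 b2 bb 7f 03 85) = 02c7
m2: inner = H(39 d8 d1 15 65 35 6c) = 02 fd; tag = H(53 b2 bb 7f 02 fd) = 033e
m3: inner = H(39 d8 d1 15 c1 b3 fb) = 04 66; tag = H(53 b2 bb 7f 04 66) = 02a9 ← matches
m4: inner = H(39 d8 d1 15 24 fe 65) = 03 7e; tag = H(53 b2 bb 7f 03 7e) = 02c0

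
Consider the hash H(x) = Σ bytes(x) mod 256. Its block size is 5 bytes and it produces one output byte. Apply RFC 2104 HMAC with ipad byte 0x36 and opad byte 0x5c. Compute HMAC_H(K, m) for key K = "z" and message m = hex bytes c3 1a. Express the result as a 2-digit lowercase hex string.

97

Key "z" = 7a is 1 byte ≤ B = 5; zero-pad to 5 bytes: K' = 7a 00 00 00 00.
K' ⊕ ipad = 4c 36 36 36 36.  K' ⊕ opad = 26 5c 5c 5c 5c.
Inner input = (K'⊕ipad) ∥ m = 4c 36 36 36 36 ∥ c3 1a.
Inner hash: sum = 76+54+54+54+54+195+26 = 513; mod 256 = 1 → 01.
Outer input = (K'⊕opad) ∥ inner = 26 5c 5c 5c 5c ∥ 01.
Outer hash (tag): sum = 38+92+92+92+92+1 = 407; mod 256 = 151 → 97.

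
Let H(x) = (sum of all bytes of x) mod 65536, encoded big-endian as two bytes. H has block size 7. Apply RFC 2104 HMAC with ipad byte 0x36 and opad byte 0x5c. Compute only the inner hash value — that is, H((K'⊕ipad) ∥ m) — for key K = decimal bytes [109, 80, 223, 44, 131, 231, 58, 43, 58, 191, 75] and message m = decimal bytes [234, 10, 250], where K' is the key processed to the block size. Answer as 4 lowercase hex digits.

Key decimal bytes [109, 80, 223, 44, 131, 231, 58, 43, 58, 191, 75] = 6d 50 df 2c 83 e7 3a 2b 3a bf 4b is 11 bytes > B = 7, so hash it first: H(key) = 04 db, then zero-pad to 7 bytes: K' = 04 db 00 00 00 00 00.
K' ⊕ ipad = 32 ed 36 36 36 36 36.
Inner input = 32 ed 36 36 36 36 36 ∥ ea 0a fa.
Inner hash: sum = 50+237+54+54+54+54+54+234+10+250 = 1051 → 04 1b.

041b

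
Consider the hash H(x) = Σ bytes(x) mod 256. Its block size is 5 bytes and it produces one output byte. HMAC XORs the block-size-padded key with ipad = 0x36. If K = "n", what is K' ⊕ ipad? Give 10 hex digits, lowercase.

Key "n" = 6e is 1 byte ≤ B = 5; zero-pad to 5 bytes: K' = 6e 00 00 00 00.
XOR each byte with 0x36: 6e⊕36=58, 00⊕36=36, 00⊕36=36, 00⊕36=36, 00⊕36=36.

5836363636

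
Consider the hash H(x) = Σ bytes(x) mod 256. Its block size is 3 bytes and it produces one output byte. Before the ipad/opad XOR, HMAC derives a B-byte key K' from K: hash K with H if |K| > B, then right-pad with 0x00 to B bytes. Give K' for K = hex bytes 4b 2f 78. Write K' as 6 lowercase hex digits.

Key hex bytes 4b 2f 78 is exactly B = 3 bytes: K' = 4b 2f 78.

4b2f78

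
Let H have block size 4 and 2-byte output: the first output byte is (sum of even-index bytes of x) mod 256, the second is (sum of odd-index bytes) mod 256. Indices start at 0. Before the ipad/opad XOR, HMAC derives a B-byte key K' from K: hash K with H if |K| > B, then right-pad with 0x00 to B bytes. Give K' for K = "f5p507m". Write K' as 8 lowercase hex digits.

|K| = 7 > B = 4, so first hash the key.
H(K): even-index sum = 371 mod 256 = 115; odd-index sum = 161 mod 256 = 161 → 73 a1.
Zero-pad H(K) = 73 a1 to 4 bytes: K' = 73 a1 00 00.

73a10000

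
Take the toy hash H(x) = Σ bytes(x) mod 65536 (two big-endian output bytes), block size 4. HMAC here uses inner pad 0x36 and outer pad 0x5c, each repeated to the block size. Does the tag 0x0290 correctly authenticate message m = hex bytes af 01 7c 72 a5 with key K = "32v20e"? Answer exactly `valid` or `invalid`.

Key "32v20e" = 33 32 76 32 30 65 is 6 bytes > B = 4, so hash it first: H(key) = 01 a2, then zero-pad to 4 bytes: K' = 01 a2 00 00.
K' ⊕ ipad = 37 94 36 36; K' ⊕ opad = 5d fe 5c 5c.
Inner hash: sum = 55+148+54+54+175+1+124+114+165 = 890 → 03 7a.
Outer hash (recomputed tag): sum = 93+254+92+92+3+122 = 656 → 02 90.
Recomputed tag = 0290; claimed = 0290 → match.

valid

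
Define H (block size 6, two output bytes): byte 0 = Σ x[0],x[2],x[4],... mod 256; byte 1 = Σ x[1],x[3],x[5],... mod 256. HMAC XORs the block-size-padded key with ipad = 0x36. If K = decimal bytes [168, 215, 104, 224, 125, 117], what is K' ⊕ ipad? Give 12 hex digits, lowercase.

9ee15ed64b43

Key decimal bytes [168, 215, 104, 224, 125, 117] = a8 d7 68 e0 7d 75 is exactly B = 6 bytes: K' = a8 d7 68 e0 7d 75.
XOR each byte with 0x36: a8⊕36=9e, d7⊕36=e1, 68⊕36=5e, e0⊕36=d6, 7d⊕36=4b, 75⊕36=43.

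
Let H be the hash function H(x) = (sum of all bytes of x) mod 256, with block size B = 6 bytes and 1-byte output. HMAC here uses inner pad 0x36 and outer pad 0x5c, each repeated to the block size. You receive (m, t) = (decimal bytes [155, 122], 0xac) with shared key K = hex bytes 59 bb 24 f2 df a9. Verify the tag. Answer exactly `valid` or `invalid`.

invalid

Key hex bytes 59 bb 24 f2 df a9 is exactly B = 6 bytes: K' = 59 bb 24 f2 df a9.
K' ⊕ ipad = 6f 8d 12 c4 e9 9f; K' ⊕ opad = 05 e7 78 ae 83 f5.
Inner hash: sum = 111+141+18+196+233+159+155+122 = 1135; mod 256 = 111 → 6f.
Outer hash (recomputed tag): sum = 5+231+120+174+131+245+111 = 1017; mod 256 = 249 → f9.
Recomputed tag = f9; claimed = ac → mismatch.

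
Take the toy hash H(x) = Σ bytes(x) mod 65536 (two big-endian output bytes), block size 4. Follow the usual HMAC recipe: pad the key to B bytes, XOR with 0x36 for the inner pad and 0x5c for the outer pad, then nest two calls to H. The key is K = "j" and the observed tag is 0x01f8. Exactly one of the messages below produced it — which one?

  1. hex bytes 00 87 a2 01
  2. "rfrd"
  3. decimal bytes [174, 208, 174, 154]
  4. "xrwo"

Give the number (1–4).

2

Key "j" = 6a is 1 byte ≤ B = 4; zero-pad to 4 bytes: K' = 6a 00 00 00.
K' ⊕ ipad = 5c 36 36 36; K' ⊕ opad = 36 5c 5c 5c.
m1: inner = H(5c 36 36 36 00 87 a2 01) = 02 28; tag = H(36 5c 5c 5c 02 28) = 0174
m2: inner = H(5c 36 36 36 72 66 72 64) = 02 ac; tag = H(36 5c 5c 5c 02 ac) = 01f8 ← matches
m3: inner = H(5c 36 36 36 ae d0 ae 9a) = 03 c4; tag = H(36 5c 5c 5c 03 c4) = 0211
m4: inner = H(5c 36 36 36 78 72 77 6f) = 02 ce; tag = H(36 5c 5c 5c 02 ce) = 021a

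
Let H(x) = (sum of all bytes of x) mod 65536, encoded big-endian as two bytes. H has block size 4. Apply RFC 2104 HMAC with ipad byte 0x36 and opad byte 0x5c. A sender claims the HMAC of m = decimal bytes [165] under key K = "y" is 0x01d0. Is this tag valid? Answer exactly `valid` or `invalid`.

Key "y" = 79 is 1 byte ≤ B = 4; zero-pad to 4 bytes: K' = 79 00 00 00.
K' ⊕ ipad = 4f 36 36 36; K' ⊕ opad = 25 5c 5c 5c.
Inner hash: sum = 79+54+54+54+165 = 406 → 01 96.
Outer hash (recomputed tag): sum = 37+92+92+92+1+150 = 464 → 01 d0.
Recomputed tag = 01d0; claimed = 01d0 → match.

valid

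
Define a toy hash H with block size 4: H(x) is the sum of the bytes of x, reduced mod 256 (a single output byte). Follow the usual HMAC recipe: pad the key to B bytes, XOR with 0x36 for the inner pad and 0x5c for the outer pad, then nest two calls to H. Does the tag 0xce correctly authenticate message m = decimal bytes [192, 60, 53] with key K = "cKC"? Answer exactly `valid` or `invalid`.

Key "cKC" = 63 4b 43 is 3 bytes ≤ B = 4; zero-pad to 4 bytes: K' = 63 4b 43 00.
K' ⊕ ipad = 55 7d 75 36; K' ⊕ opad = 3f 17 1f 5c.
Inner hash: sum = 85+125+117+54+192+60+53 = 686; mod 256 = 174 → ae.
Outer hash (recomputed tag): sum = 63+23+31+92+174 = 383; mod 256 = 127 → 7f.
Recomputed tag = 7f; claimed = ce → mismatch.

invalid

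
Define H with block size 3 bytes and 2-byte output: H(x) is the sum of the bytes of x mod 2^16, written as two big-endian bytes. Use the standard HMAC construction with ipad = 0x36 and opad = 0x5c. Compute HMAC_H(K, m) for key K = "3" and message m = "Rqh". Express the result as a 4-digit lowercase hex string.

01c4

Key "3" = 33 is 1 byte ≤ B = 3; zero-pad to 3 bytes: K' = 33 00 00.
K' ⊕ ipad = 05 36 36.  K' ⊕ opad = 6f 5c 5c.
Inner input = (K'⊕ipad) ∥ m = 05 36 36 ∥ 52 71 68.
Inner hash: sum = 5+54+54+82+113+104 = 412 → 01 9c.
Outer input = (K'⊕opad) ∥ inner = 6f 5c 5c ∥ 01 9c.
Outer hash (tag): sum = 111+92+92+1+156 = 452 → 01 c4.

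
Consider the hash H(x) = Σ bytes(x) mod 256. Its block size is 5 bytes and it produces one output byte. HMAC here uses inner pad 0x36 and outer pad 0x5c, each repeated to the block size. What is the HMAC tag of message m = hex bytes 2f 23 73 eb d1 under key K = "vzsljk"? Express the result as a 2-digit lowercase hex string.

Key "vzsljk" = 76 7a 73 6c 6a 6b is 6 bytes > B = 5, so hash it first: H(key) = a4, then zero-pad to 5 bytes: K' = a4 00 00 00 00.
K' ⊕ ipad = 92 36 36 36 36.  K' ⊕ opad = f8 5c 5c 5c 5c.
Inner input = (K'⊕ipad) ∥ m = 92 36 36 36 36 ∥ 2f 23 73 eb d1.
Inner hash: sum = 146+54+54+54+54+47+35+115+235+209 = 1003; mod 256 = 235 → eb.
Outer input = (K'⊕opad) ∥ inner = f8 5c 5c 5c 5c ∥ eb.
Outer hash (tag): sum = 248+92+92+92+92+235 = 851; mod 256 = 83 → 53.

53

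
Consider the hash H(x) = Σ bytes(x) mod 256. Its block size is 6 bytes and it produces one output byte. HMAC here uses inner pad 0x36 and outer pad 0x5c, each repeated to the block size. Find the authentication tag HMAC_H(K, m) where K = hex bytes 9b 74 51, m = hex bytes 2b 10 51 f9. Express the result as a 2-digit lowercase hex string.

Key hex bytes 9b 74 51 is 3 bytes ≤ B = 6; zero-pad to 6 bytes: K' = 9b 74 51 00 00 00.
K' ⊕ ipad = ad 42 67 36 36 36.  K' ⊕ opad = c7 28 0d 5c 5c 5c.
Inner input = (K'⊕ipad) ∥ m = ad 42 67 36 36 36 ∥ 2b 10 51 f9.
Inner hash: sum = 173+66+103+54+54+54+43+16+81+249 = 893; mod 256 = 125 → 7d.
Outer input = (K'⊕opad) ∥ inner = c7 28 0d 5c 5c 5c ∥ 7d.
Outer hash (tag): sum = 199+40+13+92+92+92+125 = 653; mod 256 = 141 → 8d.

8d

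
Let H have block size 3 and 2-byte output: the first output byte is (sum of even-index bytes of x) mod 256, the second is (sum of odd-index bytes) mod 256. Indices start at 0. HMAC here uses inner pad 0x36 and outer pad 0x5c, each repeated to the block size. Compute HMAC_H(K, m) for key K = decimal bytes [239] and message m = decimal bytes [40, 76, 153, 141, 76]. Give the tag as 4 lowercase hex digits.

5244

Key decimal bytes [239] = ef is 1 byte ≤ B = 3; zero-pad to 3 bytes: K' = ef 00 00.
K' ⊕ ipad = d9 36 36.  K' ⊕ opad = b3 5c 5c.
Inner input = (K'⊕ipad) ∥ m = d9 36 36 ∥ 28 4c 99 8d 4c.
Inner hash: even-index sum = 488 mod 256 = 232; odd-index sum = 323 mod 256 = 67 → e8 43.
Outer input = (K'⊕opad) ∥ inner = b3 5c 5c ∥ e8 43.
Outer hash (tag): even-index sum = 338 mod 256 = 82; odd-index sum = 324 mod 256 = 68 → 52 44.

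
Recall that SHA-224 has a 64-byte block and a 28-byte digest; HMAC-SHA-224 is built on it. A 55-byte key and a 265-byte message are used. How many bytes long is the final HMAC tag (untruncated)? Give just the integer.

The tag is one SHA-224 digest: 28 bytes.

28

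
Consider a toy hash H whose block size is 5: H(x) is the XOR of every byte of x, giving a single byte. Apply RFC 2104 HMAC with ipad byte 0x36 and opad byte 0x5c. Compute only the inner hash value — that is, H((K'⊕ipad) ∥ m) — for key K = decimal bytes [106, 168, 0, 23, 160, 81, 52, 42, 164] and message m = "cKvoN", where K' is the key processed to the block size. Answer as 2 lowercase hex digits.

d7

Key decimal bytes [106, 168, 0, 23, 160, 81, 52, 42, 164] = 6a a8 00 17 a0 51 34 2a a4 is 9 bytes > B = 5, so hash it first: H(key) = 9e, then zero-pad to 5 bytes: K' = 9e 00 00 00 00.
K' ⊕ ipad = a8 36 36 36 36.
Inner input = a8 36 36 36 36 ∥ 63 4b 76 6f 4e.
Inner hash: XOR a8⊕36⊕36⊕36⊕36⊕63⊕4b⊕76⊕6f⊕4e = d7.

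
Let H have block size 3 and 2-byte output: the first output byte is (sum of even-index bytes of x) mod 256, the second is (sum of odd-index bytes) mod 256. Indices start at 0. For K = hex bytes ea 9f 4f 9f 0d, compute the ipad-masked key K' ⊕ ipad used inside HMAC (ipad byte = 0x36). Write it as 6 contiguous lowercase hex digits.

Key hex bytes ea 9f 4f 9f 0d is 5 bytes > B = 3, so hash it first: H(key) = 46 3e, then zero-pad to 3 bytes: K' = 46 3e 00.
XOR each byte with 0x36: 46⊕36=70, 3e⊕36=08, 00⊕36=36.

700836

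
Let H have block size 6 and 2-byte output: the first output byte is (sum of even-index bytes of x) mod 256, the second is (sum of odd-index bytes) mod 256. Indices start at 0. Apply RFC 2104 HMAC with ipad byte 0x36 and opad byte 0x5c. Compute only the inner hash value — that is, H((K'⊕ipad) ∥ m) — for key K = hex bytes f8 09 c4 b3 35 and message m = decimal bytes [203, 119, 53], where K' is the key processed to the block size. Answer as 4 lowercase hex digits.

Key hex bytes f8 09 c4 b3 35 is 5 bytes ≤ B = 6; zero-pad to 6 bytes: K' = f8 09 c4 b3 35 00.
K' ⊕ ipad = ce 3f f2 85 03 36.
Inner input = ce 3f f2 85 03 36 ∥ cb 77 35.
Inner hash: even-index sum = 707 mod 256 = 195; odd-index sum = 369 mod 256 = 113 → c3 71.

c371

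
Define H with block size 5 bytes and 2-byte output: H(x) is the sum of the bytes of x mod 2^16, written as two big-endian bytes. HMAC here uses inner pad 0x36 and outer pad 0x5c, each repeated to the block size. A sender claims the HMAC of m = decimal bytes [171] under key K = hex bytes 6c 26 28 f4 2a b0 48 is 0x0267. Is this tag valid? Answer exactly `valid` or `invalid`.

valid

Key hex bytes 6c 26 28 f4 2a b0 48 is 7 bytes > B = 5, so hash it first: H(key) = 02 d0, then zero-pad to 5 bytes: K' = 02 d0 00 00 00.
K' ⊕ ipad = 34 e6 36 36 36; K' ⊕ opad = 5e 8c 5c 5c 5c.
Inner hash: sum = 52+230+54+54+54+171 = 615 → 02 67.
Outer hash (recomputed tag): sum = 94+140+92+92+92+2+103 = 615 → 02 67.
Recomputed tag = 0267; claimed = 0267 → match.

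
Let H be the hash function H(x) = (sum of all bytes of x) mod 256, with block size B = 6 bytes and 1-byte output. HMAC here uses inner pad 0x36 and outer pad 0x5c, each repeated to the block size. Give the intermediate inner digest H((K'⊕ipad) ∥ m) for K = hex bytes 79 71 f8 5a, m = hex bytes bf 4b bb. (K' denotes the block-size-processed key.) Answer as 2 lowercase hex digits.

Key hex bytes 79 71 f8 5a is 4 bytes ≤ B = 6; zero-pad to 6 bytes: K' = 79 71 f8 5a 00 00.
K' ⊕ ipad = 4f 47 ce 6c 36 36.
Inner input = 4f 47 ce 6c 36 36 ∥ bf 4b bb.
Inner hash: sum = 79+71+206+108+54+54+191+75+187 = 1025; mod 256 = 1 → 01.

01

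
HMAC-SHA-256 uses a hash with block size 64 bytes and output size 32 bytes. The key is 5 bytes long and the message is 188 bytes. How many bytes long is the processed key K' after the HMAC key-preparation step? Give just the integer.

64

Key is 5 ≤ 64 bytes, zero-padded: |K'| = 64.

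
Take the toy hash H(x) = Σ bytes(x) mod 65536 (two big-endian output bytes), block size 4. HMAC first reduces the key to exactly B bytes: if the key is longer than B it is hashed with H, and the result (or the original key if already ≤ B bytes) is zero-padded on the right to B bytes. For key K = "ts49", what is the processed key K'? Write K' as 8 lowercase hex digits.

74733439

Key "ts49" = 74 73 34 39 is exactly B = 4 bytes: K' = 74 73 34 39.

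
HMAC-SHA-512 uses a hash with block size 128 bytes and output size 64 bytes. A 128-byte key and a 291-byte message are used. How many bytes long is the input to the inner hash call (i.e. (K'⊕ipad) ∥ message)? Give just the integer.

Key is 128 ≤ 128 bytes, zero-padded: |K'| = 128.
Inner input = (K'⊕ipad) ∥ m → 128 + 291 = 419 bytes.

419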